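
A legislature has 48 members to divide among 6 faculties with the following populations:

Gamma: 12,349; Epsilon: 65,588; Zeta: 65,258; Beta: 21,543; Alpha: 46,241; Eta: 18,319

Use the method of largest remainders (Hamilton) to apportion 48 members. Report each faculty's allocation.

Standard divisor: 229298 ÷ 48 ≈ 4777.042.
Standard quotas: Gamma 2.5851, Epsilon 13.7298, Zeta 13.6608, Beta 4.5097, Alpha 9.6798, Eta 3.8348.
Lower quotas: Gamma 2, Epsilon 13, Zeta 13, Beta 4, Alpha 9, Eta 3 (sum 44, leaving 4 seats).
Remainders in descending order: Eta 0.8348, Epsilon 0.7298, Alpha 0.6798, Zeta 0.6608, Gamma 0.5851, Beta 0.5097.
The surplus seats go to Eta, Epsilon, Alpha, Zeta.

Gamma 2; Epsilon 14; Zeta 14; Beta 4; Alpha 10; Eta 4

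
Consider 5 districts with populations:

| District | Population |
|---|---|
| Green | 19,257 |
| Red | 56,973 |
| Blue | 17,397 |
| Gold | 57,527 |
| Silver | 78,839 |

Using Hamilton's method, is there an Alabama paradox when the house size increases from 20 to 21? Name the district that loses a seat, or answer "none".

At 20 seats: Green 2, Red 5, Blue 1, Gold 5, Silver 7.
At 21 seats: Green 2, Red 5, Blue 2, Gold 5, Silver 7.
No district's allocation decreased.

none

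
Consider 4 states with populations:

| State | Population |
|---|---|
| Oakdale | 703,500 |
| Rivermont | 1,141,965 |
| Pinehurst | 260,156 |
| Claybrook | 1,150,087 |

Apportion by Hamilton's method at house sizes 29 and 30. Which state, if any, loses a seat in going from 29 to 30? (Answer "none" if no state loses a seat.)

At 29 seats: Oakdale 6, Rivermont 10, Pinehurst 3, Claybrook 10.
At 30 seats: Oakdale 6, Rivermont 11, Pinehurst 2, Claybrook 11.
Pinehurst drops from 3 to 2.

Pinehurst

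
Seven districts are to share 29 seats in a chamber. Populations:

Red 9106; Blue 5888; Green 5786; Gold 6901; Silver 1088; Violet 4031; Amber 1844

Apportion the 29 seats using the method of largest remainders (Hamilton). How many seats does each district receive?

Total 34644; standard divisor 34644/29 ≈ 1194.621.
Standard quotas: Red 7.6225, Blue 4.9288, Green 4.8434, Gold 5.7767, Silver 0.9107, Violet 3.3743, Amber 1.5436.
Lower quotas: Red 7, Blue 4, Green 4, Gold 5, Silver 0, Violet 3, Amber 1 (sum 24, leaving 5 seats).
Remainders in descending order: Blue 0.9288, Silver 0.9107, Green 0.8434, Gold 0.7767, Red 0.6225, Amber 0.5436, Violet 0.3743.
Largest remainders: Blue, Silver, Green, Gold, Red receive the extra seats.

Red 8, Blue 5, Green 5, Gold 6, Silver 1, Violet 3, Amber 1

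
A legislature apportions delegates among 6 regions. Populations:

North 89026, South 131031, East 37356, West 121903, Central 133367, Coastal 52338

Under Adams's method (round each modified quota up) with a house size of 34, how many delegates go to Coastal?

3

Standard divisor 565021/34 ≈ 16618.265; standard quotas: North 5.357, South 7.885, East 2.248, West 7.335, Central 8.025, Coastal 3.149.
Rounding up gives 6, 8, 3, 8, 9, 4 = 38 seats, so the divisor must be adjusted.
With modified divisor 18200: modified quotas North 4.892, South 7.200, East 2.053, West 6.698, Central 7.328, Coastal 2.876.
Rounding up: North 5, South 8, East 3, West 7, Central 8, Coastal 3 (total 34).
Coastal receives 3.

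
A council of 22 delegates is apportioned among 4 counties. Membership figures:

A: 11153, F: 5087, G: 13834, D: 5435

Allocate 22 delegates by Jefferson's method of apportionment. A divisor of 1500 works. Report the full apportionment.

With modified divisor 1500: modified quotas A 7.435, F 3.391, G 9.223, D 3.623.
Rounding down: A 7, F 3, G 9, D 3 (total 22).

A 7, F 3, G 9, D 3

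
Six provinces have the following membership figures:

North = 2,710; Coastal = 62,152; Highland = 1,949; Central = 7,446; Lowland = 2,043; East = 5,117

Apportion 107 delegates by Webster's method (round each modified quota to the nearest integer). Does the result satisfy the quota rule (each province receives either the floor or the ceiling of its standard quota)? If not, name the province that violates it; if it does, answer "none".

Standard quotas: North 3.562, Coastal 81.682, Highland 2.561, Central 9.786, Lowland 2.685, East 6.725.
Webster allocation: North 4, Coastal 80, Highland 3, Central 10, Lowland 3, East 7.
Coastal has quota 81.682 (lower 81, upper 82) but receives 80 — outside the quota interval.

Coastal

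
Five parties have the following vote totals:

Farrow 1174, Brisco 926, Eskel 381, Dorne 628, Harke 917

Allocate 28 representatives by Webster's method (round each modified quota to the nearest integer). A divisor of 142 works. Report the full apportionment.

Farrow=8, Brisco=7, Eskel=3, Dorne=4, Harke=6

With modified divisor 142: modified quotas Farrow 8.268, Brisco 6.521, Eskel 2.683, Dorne 4.423, Harke 6.458.
Rounding to the nearest integer: Farrow 8, Brisco 7, Eskel 3, Dorne 4, Harke 6 (total 28).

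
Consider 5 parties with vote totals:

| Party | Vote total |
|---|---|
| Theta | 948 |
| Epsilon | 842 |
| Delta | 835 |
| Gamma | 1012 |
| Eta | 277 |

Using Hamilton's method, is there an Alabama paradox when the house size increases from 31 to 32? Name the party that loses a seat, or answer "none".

At 31 seats: Theta 7, Epsilon 7, Delta 7, Gamma 8, Eta 2.
At 32 seats: Theta 8, Epsilon 7, Delta 7, Gamma 8, Eta 2.
No party's allocation decreased.

none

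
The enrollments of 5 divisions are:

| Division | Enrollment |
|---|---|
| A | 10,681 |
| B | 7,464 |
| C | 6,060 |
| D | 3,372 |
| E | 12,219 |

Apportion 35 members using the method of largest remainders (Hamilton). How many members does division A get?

9

Total 39796; standard divisor 39796/35 ≈ 1137.029.
Standard quotas: A 9.3938, B 6.5645, C 5.3297, D 2.9656, E 10.7464.
Lower quotas: A 9, B 6, C 5, D 2, E 10 (sum 32, leaving 3 seats).
Remainders in descending order: D 0.9656, E 0.7464, B 0.5645, A 0.3938, C 0.3297.
Largest remainders: D, E, B receive the extra seats.
A receives 9.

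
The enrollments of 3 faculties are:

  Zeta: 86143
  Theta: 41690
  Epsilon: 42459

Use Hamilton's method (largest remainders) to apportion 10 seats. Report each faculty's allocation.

Zeta=5, Theta=2, Epsilon=3

The standard divisor is 170292/10 ≈ 17029.2.
Standard quotas: Zeta 5.0585, Theta 2.4481, Epsilon 2.4933.
Lower quotas: Zeta 5, Theta 2, Epsilon 2 (sum 9, leaving 1 seat).
Remainders in descending order: Epsilon 0.4933, Theta 0.4481, Zeta 0.0585.
Largest remainder: Epsilon receives the extra seat.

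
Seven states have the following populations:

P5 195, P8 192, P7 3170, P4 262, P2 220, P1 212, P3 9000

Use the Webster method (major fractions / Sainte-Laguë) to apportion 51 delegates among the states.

Standard divisor 13251/51 ≈ 259.824; standard quotas: P5 0.751, P8 0.739, P7 12.201, P4 1.008, P2 0.847, P1 0.816, P3 34.639.
Rounding to the nearest integer gives 1, 1, 12, 1, 1, 1, 35 = 52 seats, so the divisor must be adjusted.
With modified divisor 265: modified quotas P5 0.736, P8 0.725, P7 11.962, P4 0.989, P2 0.830, P1 0.800, P3 33.962.
Rounding to the nearest integer: P5 1, P8 1, P7 12, P4 1, P2 1, P1 1, P3 34 (total 51).

P5: 1, P8: 1, P7: 12, P4: 1, P2: 1, P1: 1, P3: 34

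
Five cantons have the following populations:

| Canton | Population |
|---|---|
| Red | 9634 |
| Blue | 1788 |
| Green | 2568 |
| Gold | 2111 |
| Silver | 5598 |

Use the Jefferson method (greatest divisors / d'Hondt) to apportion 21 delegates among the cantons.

Standard divisor 21699/21 ≈ 1033.286; standard quotas: Red 9.324, Blue 1.730, Green 2.485, Gold 2.043, Silver 5.418.
Rounding down gives 9, 1, 2, 2, 5 = 19 seats, so the divisor must be adjusted.
With modified divisor 910: modified quotas Red 10.587, Blue 1.965, Green 2.822, Gold 2.320, Silver 6.152.
Rounding down: Red 10, Blue 1, Green 2, Gold 2, Silver 6 (total 21).

Red: 10, Blue: 1, Green: 2, Gold: 2, Silver: 6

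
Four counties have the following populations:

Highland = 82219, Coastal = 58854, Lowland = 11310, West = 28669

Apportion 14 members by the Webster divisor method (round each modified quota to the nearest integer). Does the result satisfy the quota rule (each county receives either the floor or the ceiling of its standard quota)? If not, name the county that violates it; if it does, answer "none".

Standard quotas: Highland 6.358, Coastal 4.551, Lowland 0.875, West 2.217.
Webster allocation: Highland 6, Coastal 5, Lowland 1, West 2.
Every allocation lies between the lower and upper quota.

none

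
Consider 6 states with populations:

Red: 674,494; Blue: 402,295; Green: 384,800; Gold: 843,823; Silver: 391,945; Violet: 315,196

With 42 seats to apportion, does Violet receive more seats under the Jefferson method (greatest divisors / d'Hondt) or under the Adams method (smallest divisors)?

Adams

Jefferson: Red 10, Blue 6, Green 5, Gold 12, Silver 5, Violet 4.
Adams: Red 9, Blue 6, Green 5, Gold 11, Silver 6, Violet 5.
Violet gets 4 under Jefferson and 5 under Adams.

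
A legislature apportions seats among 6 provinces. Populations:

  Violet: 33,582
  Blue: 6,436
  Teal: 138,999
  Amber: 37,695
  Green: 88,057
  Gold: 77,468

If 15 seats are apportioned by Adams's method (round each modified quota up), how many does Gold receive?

Standard divisor 382237/15 ≈ 25482.467; standard quotas: Violet 1.318, Blue 0.253, Teal 5.455, Amber 1.479, Green 3.456, Gold 3.040.
Rounding up gives 2, 1, 6, 2, 4, 4 = 19 seats, so the divisor must be adjusted.
With modified divisor 34399.4: modified quotas Violet 0.976, Blue 0.187, Teal 4.041, Amber 1.096, Green 2.560, Gold 2.252.
Rounding up: Violet 1, Blue 1, Teal 5, Amber 2, Green 3, Gold 3 (total 15).
Gold receives 3.

3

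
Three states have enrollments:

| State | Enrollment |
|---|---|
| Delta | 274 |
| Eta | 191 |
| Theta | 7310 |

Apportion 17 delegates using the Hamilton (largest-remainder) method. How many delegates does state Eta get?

Standard divisor: 7775 ÷ 17 ≈ 457.353.
Standard quotas: Delta 0.5991, Eta 0.4176, Theta 15.9833.
Lower quotas: Delta 0, Eta 0, Theta 15 (sum 15, leaving 2 seats).
Remainders in descending order: Theta 0.9833, Delta 0.5991, Eta 0.4176.
The surplus seats go to Theta, Delta.
Eta receives 0.

0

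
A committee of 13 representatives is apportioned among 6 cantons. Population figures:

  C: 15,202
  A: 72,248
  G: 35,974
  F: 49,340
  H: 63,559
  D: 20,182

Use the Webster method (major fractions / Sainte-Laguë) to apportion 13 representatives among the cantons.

C 1, A 4, G 2, F 2, H 3, D 1

Standard divisor 256505/13 ≈ 19731.154; standard quotas: C 0.770, A 3.662, G 1.823, F 2.501, H 3.221, D 1.023.
Rounding to the nearest integer gives 1, 4, 2, 3, 3, 1 = 14 seats, so the divisor must be adjusted.
With modified divisor 20200: modified quotas C 0.753, A 3.577, G 1.781, F 2.443, H 3.146, D 0.999.
Rounding to the nearest integer: C 1, A 4, G 2, F 2, H 3, D 1 (total 13).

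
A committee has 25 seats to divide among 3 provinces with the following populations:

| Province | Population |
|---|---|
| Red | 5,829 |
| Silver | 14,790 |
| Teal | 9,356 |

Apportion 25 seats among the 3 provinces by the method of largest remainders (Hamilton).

Red 5, Silver 12, Teal 8

The standard divisor is 29975/25 = 1199.
Standard quotas: Red 4.8616, Silver 12.3353, Teal 7.8032.
Lower quotas: Red 4, Silver 12, Teal 7 (sum 23, leaving 2 seats).
Remainders in descending order: Red 0.8616, Teal 0.8032, Silver 0.3353.
The surplus seats go to Red, Teal.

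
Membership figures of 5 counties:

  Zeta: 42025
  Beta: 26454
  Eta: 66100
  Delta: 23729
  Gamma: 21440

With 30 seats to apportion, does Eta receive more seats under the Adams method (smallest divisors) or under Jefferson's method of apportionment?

Adams: Zeta 7, Beta 5, Eta 10, Delta 4, Gamma 4.
Jefferson: Zeta 7, Beta 4, Eta 12, Delta 4, Gamma 3.
Eta gets 10 under Adams and 12 under Jefferson.

Jefferson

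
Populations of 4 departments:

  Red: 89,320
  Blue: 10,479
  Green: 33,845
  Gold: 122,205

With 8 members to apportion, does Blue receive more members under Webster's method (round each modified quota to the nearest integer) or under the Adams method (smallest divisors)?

Adams

Webster: Red 3, Blue 0, Green 1, Gold 4.
Adams: Red 3, Blue 1, Green 1, Gold 3.
Blue gets 0 under Webster and 1 under Adams.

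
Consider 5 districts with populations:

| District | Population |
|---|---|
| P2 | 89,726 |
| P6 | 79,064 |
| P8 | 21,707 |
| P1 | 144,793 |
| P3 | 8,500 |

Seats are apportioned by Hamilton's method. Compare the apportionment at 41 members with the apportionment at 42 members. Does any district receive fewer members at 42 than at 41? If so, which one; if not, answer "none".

P8

At 41 seats: P2 11, P6 9, P8 3, P1 17, P3 1.
At 42 seats: P2 11, P6 10, P8 2, P1 18, P3 1.
P8 drops from 3 to 2.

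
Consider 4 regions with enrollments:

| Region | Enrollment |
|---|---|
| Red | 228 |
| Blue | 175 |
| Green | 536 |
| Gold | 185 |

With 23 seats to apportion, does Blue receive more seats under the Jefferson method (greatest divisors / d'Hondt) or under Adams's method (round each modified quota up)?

Adams

Jefferson: Red 5, Blue 3, Green 11, Gold 4.
Adams: Red 5, Blue 4, Green 10, Gold 4.
Blue gets 3 under Jefferson and 4 under Adams.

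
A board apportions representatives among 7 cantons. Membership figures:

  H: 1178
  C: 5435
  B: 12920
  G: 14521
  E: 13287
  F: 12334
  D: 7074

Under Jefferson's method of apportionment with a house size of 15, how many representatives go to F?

3

Standard divisor 66749/15 ≈ 4449.933; standard quotas: H 0.265, C 1.221, B 2.903, G 3.263, E 2.986, F 2.772, D 1.590.
Rounding down gives 0, 1, 2, 3, 2, 2, 1 = 11 seats, so the divisor must be adjusted.
With modified divisor 3600: modified quotas H 0.327, C 1.510, B 3.589, G 4.034, E 3.691, F 3.426, D 1.965.
Rounding down: H 0, C 1, B 3, G 4, E 3, F 3, D 1 (total 15).
F receives 3.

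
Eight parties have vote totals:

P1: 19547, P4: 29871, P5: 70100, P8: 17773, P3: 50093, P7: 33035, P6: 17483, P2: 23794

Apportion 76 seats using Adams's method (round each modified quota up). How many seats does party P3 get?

14

Standard divisor 261696/76 ≈ 3443.368; standard quotas: P1 5.677, P4 8.675, P5 20.358, P8 5.162, P3 14.548, P7 9.594, P6 5.077, P2 6.910.
Rounding up gives 6, 9, 21, 6, 15, 10, 6, 7 = 80 seats, so the divisor must be adjusted.
With modified divisor 3600: modified quotas P1 5.430, P4 8.297, P5 19.472, P8 4.937, P3 13.915, P7 9.176, P6 4.856, P2 6.609.
Rounding up: P1 6, P4 9, P5 20, P8 5, P3 14, P7 10, P6 5, P2 7 (total 76).
P3 receives 14.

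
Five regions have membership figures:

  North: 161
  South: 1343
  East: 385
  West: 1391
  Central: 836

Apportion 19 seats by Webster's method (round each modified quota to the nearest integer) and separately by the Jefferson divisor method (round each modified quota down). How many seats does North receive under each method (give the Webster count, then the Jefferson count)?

1 and 0

Webster: North 1, South 6, East 2, West 6, Central 4.
Jefferson: North 0, South 6, East 2, West 7, Central 4.
North gets 1 under Webster and 0 under Jefferson.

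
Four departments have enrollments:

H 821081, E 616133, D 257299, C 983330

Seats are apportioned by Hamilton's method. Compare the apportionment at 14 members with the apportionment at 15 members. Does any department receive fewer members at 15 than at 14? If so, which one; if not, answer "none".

At 14 seats: H 4, E 3, D 2, C 5.
At 15 seats: H 5, E 3, D 1, C 6.
D drops from 2 to 1.

D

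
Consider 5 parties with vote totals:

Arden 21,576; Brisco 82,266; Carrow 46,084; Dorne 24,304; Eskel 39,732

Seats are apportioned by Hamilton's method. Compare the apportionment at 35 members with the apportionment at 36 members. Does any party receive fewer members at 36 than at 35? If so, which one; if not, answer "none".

At 35 seats: Arden 4, Brisco 13, Carrow 8, Dorne 4, Eskel 6.
At 36 seats: Arden 3, Brisco 14, Carrow 8, Dorne 4, Eskel 7.
Arden drops from 4 to 3.

Arden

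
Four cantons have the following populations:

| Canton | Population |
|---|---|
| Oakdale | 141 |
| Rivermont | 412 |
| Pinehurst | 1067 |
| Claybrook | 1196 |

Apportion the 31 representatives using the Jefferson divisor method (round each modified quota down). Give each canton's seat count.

Standard divisor 2816/31 ≈ 90.839; standard quotas: Oakdale 1.552, Rivermont 4.536, Pinehurst 11.746, Claybrook 13.166.
Rounding down gives 1, 4, 11, 13 = 29 seats, so the divisor must be adjusted.
With modified divisor 84: modified quotas Oakdale 1.679, Rivermont 4.905, Pinehurst 12.702, Claybrook 14.238.
Rounding down: Oakdale 1, Rivermont 4, Pinehurst 12, Claybrook 14 (total 31).

Oakdale 1; Rivermont 4; Pinehurst 12; Claybrook 14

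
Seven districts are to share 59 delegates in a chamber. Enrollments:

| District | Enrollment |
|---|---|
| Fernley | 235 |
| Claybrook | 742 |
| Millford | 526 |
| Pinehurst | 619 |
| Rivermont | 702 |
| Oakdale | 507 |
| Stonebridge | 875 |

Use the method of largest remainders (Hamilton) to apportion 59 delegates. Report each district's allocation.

Fernley 3, Claybrook 11, Millford 7, Pinehurst 9, Rivermont 10, Oakdale 7, Stonebridge 12

Standard divisor: 4206 ÷ 59 ≈ 71.288.
Standard quotas: Fernley 3.296, Claybrook 10.408, Millford 7.379, Pinehurst 8.683, Rivermont 9.847, Oakdale 7.112, Stonebridge 12.274.
Lower quotas: Fernley 3, Claybrook 10, Millford 7, Pinehurst 8, Rivermont 9, Oakdale 7, Stonebridge 12 (sum 56, leaving 3 seats).
Remainders in descending order: Rivermont 0.847, Pinehurst 0.683, Claybrook 0.408, Millford 0.379, Fernley 0.296, Stonebridge 0.274, Oakdale 0.112.
Largest remainders: Rivermont, Pinehurst, Claybrook receive the extra seats.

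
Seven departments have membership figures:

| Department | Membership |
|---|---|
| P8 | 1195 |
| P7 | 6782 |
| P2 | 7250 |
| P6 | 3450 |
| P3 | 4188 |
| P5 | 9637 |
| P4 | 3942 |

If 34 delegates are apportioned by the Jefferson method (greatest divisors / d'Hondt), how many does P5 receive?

Standard divisor 36444/34 ≈ 1071.882; standard quotas: P8 1.115, P7 6.327, P2 6.764, P6 3.219, P3 3.907, P5 8.991, P4 3.678.
Rounding down gives 1, 6, 6, 3, 3, 8, 3 = 30 seats, so the divisor must be adjusted.
With modified divisor 980: modified quotas P8 1.219, P7 6.920, P2 7.398, P6 3.520, P3 4.273, P5 9.834, P4 4.022.
Rounding down: P8 1, P7 6, P2 7, P6 3, P3 4, P5 9, P4 4 (total 34).
P5 receives 9.

9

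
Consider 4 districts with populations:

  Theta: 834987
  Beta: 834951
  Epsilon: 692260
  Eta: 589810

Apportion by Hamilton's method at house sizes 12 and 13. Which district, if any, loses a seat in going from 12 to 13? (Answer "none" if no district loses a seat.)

At 12 seats: Theta 3, Beta 3, Epsilon 3, Eta 3.
At 13 seats: Theta 4, Beta 4, Epsilon 3, Eta 2.
Eta drops from 3 to 2.

Eta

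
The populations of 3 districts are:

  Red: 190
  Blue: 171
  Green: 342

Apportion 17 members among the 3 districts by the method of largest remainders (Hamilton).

The standard divisor is 703/17 ≈ 41.353.
Standard quotas: Red 4.595, Blue 4.135, Green 8.270.
Lower quotas: Red 4, Blue 4, Green 8 (sum 16, leaving 1 seat).
Remainders in descending order: Red 0.595, Green 0.270, Blue 0.135.
The surplus seat goes to Red.

Red=5, Blue=4, Green=8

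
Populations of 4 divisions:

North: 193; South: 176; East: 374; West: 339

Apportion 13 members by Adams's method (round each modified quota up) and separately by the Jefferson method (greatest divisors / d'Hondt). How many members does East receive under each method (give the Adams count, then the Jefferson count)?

Adams: North 3, South 2, East 4, West 4.
Jefferson: North 2, South 2, East 5, West 4.
East gets 4 under Adams and 5 under Jefferson.

4 and 5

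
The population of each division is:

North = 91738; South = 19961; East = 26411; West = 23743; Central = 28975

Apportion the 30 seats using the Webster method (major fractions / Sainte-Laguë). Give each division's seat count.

North 14; South 3; East 4; West 4; Central 5

Standard divisor 190828/30 ≈ 6360.933; standard quotas: North 14.422, South 3.138, East 4.152, West 3.733, Central 4.555.
Rounding to the nearest integer gives North 14, South 3, East 4, West 4, Central 5 — total 30, matching the house size, so no adjustment is needed.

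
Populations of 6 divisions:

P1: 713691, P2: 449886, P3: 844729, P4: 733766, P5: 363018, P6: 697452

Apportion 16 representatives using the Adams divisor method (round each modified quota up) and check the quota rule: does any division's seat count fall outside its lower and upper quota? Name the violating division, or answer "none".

none

Standard quotas: P1 3.003, P2 1.893, P3 3.554, P4 3.087, P5 1.527, P6 2.935.
Adams allocation: P1 3, P2 2, P3 3, P4 3, P5 2, P6 3.
Every allocation lies between the lower and upper quota.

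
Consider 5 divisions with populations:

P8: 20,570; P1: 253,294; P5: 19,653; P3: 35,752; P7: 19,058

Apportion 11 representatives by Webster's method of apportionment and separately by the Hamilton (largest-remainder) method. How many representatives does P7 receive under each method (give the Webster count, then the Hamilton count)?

1 and 0

Webster: P8 1, P1 7, P5 1, P3 1, P7 1.
Hamilton: P8 1, P1 8, P5 1, P3 1, P7 0.
P7 gets 1 under Webster and 0 under Hamilton.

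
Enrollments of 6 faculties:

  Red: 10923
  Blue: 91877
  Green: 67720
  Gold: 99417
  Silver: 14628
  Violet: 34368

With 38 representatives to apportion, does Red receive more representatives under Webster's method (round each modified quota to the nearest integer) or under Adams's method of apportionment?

Adams

Webster: Red 1, Blue 11, Green 8, Gold 12, Silver 2, Violet 4.
Adams: Red 2, Blue 11, Green 8, Gold 11, Silver 2, Violet 4.
Red gets 1 under Webster and 2 under Adams.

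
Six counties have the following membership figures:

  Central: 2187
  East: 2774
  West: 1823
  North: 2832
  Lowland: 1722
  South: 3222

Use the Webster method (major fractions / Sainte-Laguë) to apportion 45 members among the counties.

Central: 7, East: 8, West: 6, North: 9, Lowland: 5, South: 10

Standard divisor 14560/45 ≈ 323.556; standard quotas: Central 6.759, East 8.573, West 5.634, North 8.753, Lowland 5.322, South 9.958.
Rounding to the nearest integer gives 7, 9, 6, 9, 5, 10 = 46 seats, so the divisor must be adjusted.
With modified divisor 330: modified quotas Central 6.627, East 8.406, West 5.524, North 8.582, Lowland 5.218, South 9.764.
Rounding to the nearest integer: Central 7, East 8, West 6, North 9, Lowland 5, South 10 (total 45).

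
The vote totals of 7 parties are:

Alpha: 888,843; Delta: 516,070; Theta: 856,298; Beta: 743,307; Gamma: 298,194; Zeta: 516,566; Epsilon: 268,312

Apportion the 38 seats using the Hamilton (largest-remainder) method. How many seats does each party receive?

Alpha: 8, Delta: 5, Theta: 8, Beta: 7, Gamma: 3, Zeta: 5, Epsilon: 2

Standard divisor: 4087590 ÷ 38 ≈ 107568.158.
Standard quotas: Alpha 8.2631, Delta 4.7976, Theta 7.9605, Beta 6.9101, Gamma 2.7721, Zeta 4.8022, Epsilon 2.4943.
Lower quotas: Alpha 8, Delta 4, Theta 7, Beta 6, Gamma 2, Zeta 4, Epsilon 2 (sum 33, leaving 5 seats).
Remainders in descending order: Theta 0.9605, Beta 0.9101, Zeta 0.8022, Delta 0.7976, Gamma 0.7721, Epsilon 0.4943, Alpha 0.2631.
Largest remainders: Theta, Beta, Zeta, Delta, Gamma receive the extra seats.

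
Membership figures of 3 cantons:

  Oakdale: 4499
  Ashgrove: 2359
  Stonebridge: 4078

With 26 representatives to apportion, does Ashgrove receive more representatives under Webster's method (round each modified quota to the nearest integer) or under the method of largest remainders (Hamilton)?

Webster: Oakdale 10, Ashgrove 6, Stonebridge 10.
Hamilton: Oakdale 11, Ashgrove 5, Stonebridge 10.
Ashgrove gets 6 under Webster and 5 under Hamilton.

Webster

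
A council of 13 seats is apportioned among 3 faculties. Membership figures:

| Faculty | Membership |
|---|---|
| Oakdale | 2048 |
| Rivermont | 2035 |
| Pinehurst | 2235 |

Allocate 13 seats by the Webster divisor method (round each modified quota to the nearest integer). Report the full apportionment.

Standard divisor 6318/13 ≈ 486; standard quotas: Oakdale 4.214, Rivermont 4.187, Pinehurst 4.599.
Rounding to the nearest integer gives Oakdale 4, Rivermont 4, Pinehurst 5 — total 13, matching the house size, so no adjustment is needed.

Oakdale=4; Rivermont=4; Pinehurst=5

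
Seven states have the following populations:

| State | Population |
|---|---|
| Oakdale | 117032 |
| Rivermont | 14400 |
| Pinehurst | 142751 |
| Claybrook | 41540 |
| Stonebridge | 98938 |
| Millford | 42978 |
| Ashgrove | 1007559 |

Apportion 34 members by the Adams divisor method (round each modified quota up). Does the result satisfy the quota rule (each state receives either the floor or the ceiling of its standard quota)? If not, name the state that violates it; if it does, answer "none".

Ashgrove

Standard quotas: Oakdale 2.716, Rivermont 0.334, Pinehurst 3.313, Claybrook 0.964, Stonebridge 2.296, Millford 0.997, Ashgrove 23.380.
Adams allocation: Oakdale 3, Rivermont 1, Pinehurst 3, Claybrook 1, Stonebridge 3, Millford 1, Ashgrove 22.
Ashgrove has quota 23.380 (lower 23, upper 24) but receives 22 — outside the quota interval.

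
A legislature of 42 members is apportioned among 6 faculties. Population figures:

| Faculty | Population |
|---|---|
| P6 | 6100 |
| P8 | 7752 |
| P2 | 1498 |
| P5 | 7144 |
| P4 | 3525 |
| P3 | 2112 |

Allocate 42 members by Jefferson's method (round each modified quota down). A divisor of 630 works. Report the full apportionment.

P6 9, P8 12, P2 2, P5 11, P4 5, P3 3

With modified divisor 630: modified quotas P6 9.683, P8 12.305, P2 2.378, P5 11.340, P4 5.595, P3 3.352.
Rounding down: P6 9, P8 12, P2 2, P5 11, P4 5, P3 3 (total 42).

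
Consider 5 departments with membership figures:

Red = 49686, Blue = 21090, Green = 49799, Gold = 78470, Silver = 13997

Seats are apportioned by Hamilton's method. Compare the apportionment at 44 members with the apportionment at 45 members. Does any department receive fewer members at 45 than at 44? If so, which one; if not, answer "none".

At 44 seats: Red 10, Blue 5, Green 10, Gold 16, Silver 3.
At 45 seats: Red 10, Blue 4, Green 11, Gold 17, Silver 3.
Blue drops from 5 to 4.

Blue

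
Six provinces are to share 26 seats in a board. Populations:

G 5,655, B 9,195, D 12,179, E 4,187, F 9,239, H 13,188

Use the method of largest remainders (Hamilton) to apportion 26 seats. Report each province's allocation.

Standard divisor: 53643 ÷ 26 ≈ 2063.192.
Standard quotas: G 2.7409, B 4.4567, D 5.9030, E 2.0294, F 4.4780, H 6.3920.
Lower quotas: G 2, B 4, D 5, E 2, F 4, H 6 (sum 23, leaving 3 seats).
Remainders in descending order: D 0.9030, G 0.7409, F 0.4780, B 0.4567, H 0.3920, E 0.0294.
The surplus seats go to D, G, F.

G=3, B=4, D=6, E=2, F=5, H=6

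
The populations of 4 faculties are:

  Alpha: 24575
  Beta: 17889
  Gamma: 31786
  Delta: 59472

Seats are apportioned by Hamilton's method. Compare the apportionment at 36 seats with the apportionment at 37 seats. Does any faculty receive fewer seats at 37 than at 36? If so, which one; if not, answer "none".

none

At 36 seats: Alpha 7, Beta 5, Gamma 8, Delta 16.
At 37 seats: Alpha 7, Beta 5, Gamma 9, Delta 16.
No faculty's allocation decreased.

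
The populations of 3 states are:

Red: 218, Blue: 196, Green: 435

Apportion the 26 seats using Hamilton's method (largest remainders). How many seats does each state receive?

The standard divisor is 849/26 ≈ 32.654.
Standard quotas: Red 6.676, Blue 6.002, Green 13.322.
Lower quotas: Red 6, Blue 6, Green 13 (sum 25, leaving 1 seat).
Remainders in descending order: Red 0.676, Green 0.322, Blue 0.002.
Largest remainder: Red receives the extra seat.

Red 7, Blue 6, Green 13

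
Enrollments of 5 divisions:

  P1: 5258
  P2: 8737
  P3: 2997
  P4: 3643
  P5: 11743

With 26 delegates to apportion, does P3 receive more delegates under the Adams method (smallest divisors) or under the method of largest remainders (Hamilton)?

Adams

Adams: P1 4, P2 7, P3 3, P4 3, P5 9.
Hamilton: P1 4, P2 7, P3 2, P4 3, P5 10.
P3 gets 3 under Adams and 2 under Hamilton.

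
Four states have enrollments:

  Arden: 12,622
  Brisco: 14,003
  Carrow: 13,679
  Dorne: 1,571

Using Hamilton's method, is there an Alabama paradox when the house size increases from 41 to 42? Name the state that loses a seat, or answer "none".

At 41 seats: Arden 12, Brisco 14, Carrow 13, Dorne 2.
At 42 seats: Arden 13, Brisco 14, Carrow 14, Dorne 1.
Dorne drops from 2 to 1.

Dorne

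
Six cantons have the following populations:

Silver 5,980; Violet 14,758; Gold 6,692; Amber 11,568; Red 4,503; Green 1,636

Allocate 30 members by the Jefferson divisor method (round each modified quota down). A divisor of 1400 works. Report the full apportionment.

Silver 4, Violet 10, Gold 4, Amber 8, Red 3, Green 1

With modified divisor 1400: modified quotas Silver 4.271, Violet 10.541, Gold 4.780, Amber 8.263, Red 3.216, Green 1.169.
Rounding down: Silver 4, Violet 10, Gold 4, Amber 8, Red 3, Green 1 (total 30).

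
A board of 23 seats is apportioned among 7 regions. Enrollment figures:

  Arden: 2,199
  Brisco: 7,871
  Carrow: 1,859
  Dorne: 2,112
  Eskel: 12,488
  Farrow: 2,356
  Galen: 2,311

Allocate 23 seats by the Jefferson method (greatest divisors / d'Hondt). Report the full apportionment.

Standard divisor 31196/23 ≈ 1356.348; standard quotas: Arden 1.621, Brisco 5.803, Carrow 1.371, Dorne 1.557, Eskel 9.207, Farrow 1.737, Galen 1.704.
Rounding down gives 1, 5, 1, 1, 9, 1, 1 = 19 seats, so the divisor must be adjusted.
With modified divisor 1141.34: modified quotas Arden 1.927, Brisco 6.896, Carrow 1.629, Dorne 1.850, Eskel 10.942, Farrow 2.064, Galen 2.025.
Rounding down: Arden 1, Brisco 6, Carrow 1, Dorne 1, Eskel 10, Farrow 2, Galen 2 (total 23).

Arden: 1, Brisco: 6, Carrow: 1, Dorne: 1, Eskel: 10, Farrow: 2, Galen: 2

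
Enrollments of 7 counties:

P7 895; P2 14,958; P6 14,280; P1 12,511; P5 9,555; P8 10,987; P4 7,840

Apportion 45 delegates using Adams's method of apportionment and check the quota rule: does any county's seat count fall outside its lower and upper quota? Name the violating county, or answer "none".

none

Standard quotas: P7 0.567, P2 9.477, P6 9.047, P1 7.927, P5 6.054, P8 6.961, P4 4.967.
Adams allocation: P7 1, P2 9, P6 9, P1 8, P5 6, P8 7, P4 5.
Every allocation lies between the lower and upper quota.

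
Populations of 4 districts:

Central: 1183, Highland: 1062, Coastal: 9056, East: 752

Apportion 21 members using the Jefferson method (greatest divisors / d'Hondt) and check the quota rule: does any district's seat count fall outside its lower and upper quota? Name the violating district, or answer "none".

Coastal

Standard quotas: Central 2.061, Highland 1.850, Coastal 15.778, East 1.310.
Jefferson allocation: Central 2, Highland 1, Coastal 17, East 1.
Coastal has quota 15.778 (lower 15, upper 16) but receives 17 — outside the quota interval.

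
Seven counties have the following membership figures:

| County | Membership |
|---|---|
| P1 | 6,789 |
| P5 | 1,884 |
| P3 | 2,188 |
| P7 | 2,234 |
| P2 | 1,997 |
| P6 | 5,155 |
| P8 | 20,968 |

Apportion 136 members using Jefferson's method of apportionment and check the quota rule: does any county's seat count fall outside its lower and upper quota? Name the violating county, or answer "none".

P8

Standard quotas: P1 22.402, P5 6.217, P3 7.220, P7 7.372, P2 6.590, P6 17.010, P8 69.190.
Jefferson allocation: P1 22, P5 6, P3 7, P7 7, P2 6, P6 17, P8 71.
P8 has quota 69.190 (lower 69, upper 70) but receives 71 — outside the quota interval.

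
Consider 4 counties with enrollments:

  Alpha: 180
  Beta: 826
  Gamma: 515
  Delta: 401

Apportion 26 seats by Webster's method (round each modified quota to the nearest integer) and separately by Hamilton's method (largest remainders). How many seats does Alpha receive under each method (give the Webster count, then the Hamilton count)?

2 and 3

Webster: Alpha 2, Beta 11, Gamma 7, Delta 6.
Hamilton: Alpha 3, Beta 11, Gamma 7, Delta 5.
Alpha gets 2 under Webster and 3 under Hamilton.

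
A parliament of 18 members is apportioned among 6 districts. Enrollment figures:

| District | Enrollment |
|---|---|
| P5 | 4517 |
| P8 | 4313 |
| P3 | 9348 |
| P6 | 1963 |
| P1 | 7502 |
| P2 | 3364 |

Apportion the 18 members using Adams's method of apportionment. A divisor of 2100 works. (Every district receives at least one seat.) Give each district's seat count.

P5=3, P8=3, P3=5, P6=1, P1=4, P2=2

With modified divisor 2100: modified quotas P5 2.151, P8 2.054, P3 4.451, P6 0.935, P1 3.572, P2 1.602.
Rounding up: P5 3, P8 3, P3 5, P6 1, P1 4, P2 2 (total 18).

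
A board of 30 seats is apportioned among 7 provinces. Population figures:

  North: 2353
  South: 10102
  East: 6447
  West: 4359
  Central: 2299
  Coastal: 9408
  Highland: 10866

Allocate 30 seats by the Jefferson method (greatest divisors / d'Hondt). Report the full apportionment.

Standard divisor 45834/30 ≈ 1527.8; standard quotas: North 1.540, South 6.612, East 4.220, West 2.853, Central 1.505, Coastal 6.158, Highland 7.112.
Rounding down gives 1, 6, 4, 2, 1, 6, 7 = 27 seats, so the divisor must be adjusted.
With modified divisor 1350: modified quotas North 1.743, South 7.483, East 4.776, West 3.229, Central 1.703, Coastal 6.969, Highland 8.049.
Rounding down: North 1, South 7, East 4, West 3, Central 1, Coastal 6, Highland 8 (total 30).

North 1, South 7, East 4, West 3, Central 1, Coastal 6, Highland 8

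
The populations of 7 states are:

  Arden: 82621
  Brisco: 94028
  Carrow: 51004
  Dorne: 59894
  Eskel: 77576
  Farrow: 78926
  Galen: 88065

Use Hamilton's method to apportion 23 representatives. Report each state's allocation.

Standard divisor: 532114 ÷ 23 ≈ 23135.391.
Standard quotas: Arden 3.5712, Brisco 4.0642, Carrow 2.2046, Dorne 2.5888, Eskel 3.3531, Farrow 3.4115, Galen 3.8065.
Lower quotas: Arden 3, Brisco 4, Carrow 2, Dorne 2, Eskel 3, Farrow 3, Galen 3 (sum 20, leaving 3 seats).
Remainders in descending order: Galen 0.8065, Dorne 0.5888, Arden 0.5712, Farrow 0.4115, Eskel 0.3531, Carrow 0.2046, Brisco 0.0642.
The surplus seats go to Galen, Dorne, Arden.

Arden=4, Brisco=4, Carrow=2, Dorne=3, Eskel=3, Farrow=3, Galen=4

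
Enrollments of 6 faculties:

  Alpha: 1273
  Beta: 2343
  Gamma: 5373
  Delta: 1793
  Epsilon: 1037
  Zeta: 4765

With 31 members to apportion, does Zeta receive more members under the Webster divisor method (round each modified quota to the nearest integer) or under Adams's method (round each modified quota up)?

Webster: Alpha 2, Beta 5, Gamma 10, Delta 3, Epsilon 2, Zeta 9.
Adams: Alpha 3, Beta 4, Gamma 10, Delta 4, Epsilon 2, Zeta 8.
Zeta gets 9 under Webster and 8 under Adams.

Webster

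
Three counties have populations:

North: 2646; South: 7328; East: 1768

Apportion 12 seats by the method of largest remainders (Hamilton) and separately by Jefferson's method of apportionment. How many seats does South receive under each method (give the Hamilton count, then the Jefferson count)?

7 and 8

Hamilton: North 3, South 7, East 2.
Jefferson: North 2, South 8, East 2.
South gets 7 under Hamilton and 8 under Jefferson.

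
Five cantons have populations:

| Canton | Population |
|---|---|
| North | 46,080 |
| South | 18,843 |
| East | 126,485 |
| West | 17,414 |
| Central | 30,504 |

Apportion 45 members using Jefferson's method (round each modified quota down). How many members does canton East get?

Standard divisor 239326/45 ≈ 5318.356; standard quotas: North 8.664, South 3.543, East 23.783, West 3.274, Central 5.736.
Rounding down gives 8, 3, 23, 3, 5 = 42 seats, so the divisor must be adjusted.
With modified divisor 5066.78: modified quotas North 9.095, South 3.719, East 24.964, West 3.437, Central 6.020.
Rounding down: North 9, South 3, East 24, West 3, Central 6 (total 45).
East receives 24.

24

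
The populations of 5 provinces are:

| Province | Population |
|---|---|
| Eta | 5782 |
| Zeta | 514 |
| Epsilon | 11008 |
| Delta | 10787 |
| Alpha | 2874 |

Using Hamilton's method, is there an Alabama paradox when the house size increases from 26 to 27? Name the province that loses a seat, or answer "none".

Zeta

At 26 seats: Eta 5, Zeta 1, Epsilon 9, Delta 9, Alpha 2.
At 27 seats: Eta 5, Zeta 0, Epsilon 10, Delta 9, Alpha 3.
Zeta drops from 1 to 0.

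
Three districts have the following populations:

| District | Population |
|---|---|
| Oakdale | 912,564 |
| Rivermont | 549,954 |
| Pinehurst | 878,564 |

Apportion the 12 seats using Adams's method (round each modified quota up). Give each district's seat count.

Standard divisor 2341082/12 ≈ 195090.167; standard quotas: Oakdale 4.678, Rivermont 2.819, Pinehurst 4.503.
Rounding up gives 5, 3, 5 = 13 seats, so the divisor must be adjusted.
With modified divisor 223900: modified quotas Oakdale 4.076, Rivermont 2.456, Pinehurst 3.924.
Rounding up: Oakdale 5, Rivermont 3, Pinehurst 4 (total 12).

Oakdale=5, Rivermont=3, Pinehurst=4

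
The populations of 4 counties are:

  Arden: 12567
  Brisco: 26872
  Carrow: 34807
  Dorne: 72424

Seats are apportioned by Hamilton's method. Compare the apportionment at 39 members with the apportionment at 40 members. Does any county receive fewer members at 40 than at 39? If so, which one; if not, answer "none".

Arden

At 39 seats: Arden 4, Brisco 7, Carrow 9, Dorne 19.
At 40 seats: Arden 3, Brisco 7, Carrow 10, Dorne 20.
Arden drops from 4 to 3.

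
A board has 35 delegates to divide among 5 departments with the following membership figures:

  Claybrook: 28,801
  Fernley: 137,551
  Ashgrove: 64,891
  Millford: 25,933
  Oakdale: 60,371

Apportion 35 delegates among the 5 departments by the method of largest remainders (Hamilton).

Standard divisor: 317547 ÷ 35 ≈ 9072.771.
Standard quotas: Claybrook 3.1744, Fernley 15.1609, Ashgrove 7.1523, Millford 2.8583, Oakdale 6.6541.
Lower quotas: Claybrook 3, Fernley 15, Ashgrove 7, Millford 2, Oakdale 6 (sum 33, leaving 2 seats).
Remainders in descending order: Millford 0.8583, Oakdale 0.6541, Claybrook 0.1744, Fernley 0.1609, Ashgrove 0.1523.
The surplus seats go to Millford, Oakdale.

Claybrook 3, Fernley 15, Ashgrove 7, Millford 3, Oakdale 7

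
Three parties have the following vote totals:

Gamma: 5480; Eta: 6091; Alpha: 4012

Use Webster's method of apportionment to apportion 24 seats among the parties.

Standard divisor 15583/24 ≈ 649.292; standard quotas: Gamma 8.440, Eta 9.381, Alpha 6.179.
Rounding to the nearest integer gives 8, 9, 6 = 23 seats, so the divisor must be adjusted.
With modified divisor 643: modified quotas Gamma 8.523, Eta 9.473, Alpha 6.240.
Rounding to the nearest integer: Gamma 9, Eta 9, Alpha 6 (total 24).

Gamma 9, Eta 9, Alpha 6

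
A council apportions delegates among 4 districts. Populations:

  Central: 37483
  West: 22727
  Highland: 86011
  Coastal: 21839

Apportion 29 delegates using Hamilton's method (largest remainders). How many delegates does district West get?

Standard divisor: 168060 ÷ 29 ≈ 5795.172.
Standard quotas: Central 6.4680, West 3.9217, Highland 14.8418, Coastal 3.7685.
Lower quotas: Central 6, West 3, Highland 14, Coastal 3 (sum 26, leaving 3 seats).
Remainders in descending order: West 0.9217, Highland 0.8418, Coastal 0.7685, Central 0.4680.
The surplus seats go to West, Highland, Coastal.
West receives 4.

4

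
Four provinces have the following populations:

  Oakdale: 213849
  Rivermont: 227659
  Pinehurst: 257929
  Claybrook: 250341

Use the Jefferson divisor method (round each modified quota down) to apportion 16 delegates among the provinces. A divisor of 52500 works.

Oakdale 4; Rivermont 4; Pinehurst 4; Claybrook 4

With modified divisor 52500: modified quotas Oakdale 4.073, Rivermont 4.336, Pinehurst 4.913, Claybrook 4.768.
Rounding down: Oakdale 4, Rivermont 4, Pinehurst 4, Claybrook 4 (total 16).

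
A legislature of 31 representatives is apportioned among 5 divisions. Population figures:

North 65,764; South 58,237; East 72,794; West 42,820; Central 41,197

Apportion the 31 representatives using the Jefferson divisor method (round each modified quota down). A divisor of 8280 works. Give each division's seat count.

With modified divisor 8280: modified quotas North 7.943, South 7.033, East 8.792, West 5.171, Central 4.975.
Rounding down: North 7, South 7, East 8, West 5, Central 4 (total 31).

North 7, South 7, East 8, West 5, Central 4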